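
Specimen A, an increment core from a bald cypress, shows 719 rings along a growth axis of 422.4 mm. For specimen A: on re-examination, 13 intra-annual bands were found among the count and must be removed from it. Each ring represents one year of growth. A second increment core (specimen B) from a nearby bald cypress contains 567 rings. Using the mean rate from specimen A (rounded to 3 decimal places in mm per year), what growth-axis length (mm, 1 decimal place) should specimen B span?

339.1 mm

Specimen A: true ring count = 719 − 13 = 706.
A: Mean rate = 422.4 mm / 706 years ≈ 0.598 mm/year.
Length of B = 0.598 × 567 = 339.1 mm.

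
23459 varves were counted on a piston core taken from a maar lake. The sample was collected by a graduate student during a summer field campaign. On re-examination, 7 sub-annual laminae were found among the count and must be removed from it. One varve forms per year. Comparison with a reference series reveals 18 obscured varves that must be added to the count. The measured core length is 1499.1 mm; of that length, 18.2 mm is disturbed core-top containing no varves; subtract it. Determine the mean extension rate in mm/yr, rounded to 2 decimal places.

0.06 mm/yr

After corrections the count is 23459 − 7 + 18 = 23470 varves.
Net length = 1499.1 − 18.2 = 1480.9 mm.
1480.9 mm over 23470 years gives 1480.9 / 23470 ≈ 0.06 mm/yr.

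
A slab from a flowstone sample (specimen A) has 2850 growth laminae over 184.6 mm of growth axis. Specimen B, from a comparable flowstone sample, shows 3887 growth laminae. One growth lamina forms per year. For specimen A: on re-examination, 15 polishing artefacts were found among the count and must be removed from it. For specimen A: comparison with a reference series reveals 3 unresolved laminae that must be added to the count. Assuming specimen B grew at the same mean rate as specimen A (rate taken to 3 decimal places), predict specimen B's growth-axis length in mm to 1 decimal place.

252.7 mm

Specimen A: adjusted count: 2850 − 15 + 3 = 2838 growth laminae.
A: Mean rate = 184.6 mm / 2838 years ≈ 0.065 mm per year.
B's length ≈ 0.065 × 3887 = 252.7 mm.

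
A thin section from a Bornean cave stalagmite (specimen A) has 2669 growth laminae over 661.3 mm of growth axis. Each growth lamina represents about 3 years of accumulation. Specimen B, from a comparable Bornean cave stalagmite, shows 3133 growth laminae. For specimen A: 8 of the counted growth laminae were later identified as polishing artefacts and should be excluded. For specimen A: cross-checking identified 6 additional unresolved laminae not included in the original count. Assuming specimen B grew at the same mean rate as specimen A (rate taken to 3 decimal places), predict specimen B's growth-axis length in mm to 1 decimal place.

Specimen A: correcting the raw count gives 2669 − 8 + 6 = 2667 true growth laminae.
Specimen A: multiplying by 3 years per growth lamina: 2667 × 3 = 8001 years.
A: 661.3 mm over 8001 years gives 661.3 / 8001 ≈ 0.083 mm/yr.
Specimen B: 3133 growth laminae at 3 years each span 3133 × 3 = 9399 years. B's length ≈ 0.083 × 9399 = 780.1 mm.

780.1 mm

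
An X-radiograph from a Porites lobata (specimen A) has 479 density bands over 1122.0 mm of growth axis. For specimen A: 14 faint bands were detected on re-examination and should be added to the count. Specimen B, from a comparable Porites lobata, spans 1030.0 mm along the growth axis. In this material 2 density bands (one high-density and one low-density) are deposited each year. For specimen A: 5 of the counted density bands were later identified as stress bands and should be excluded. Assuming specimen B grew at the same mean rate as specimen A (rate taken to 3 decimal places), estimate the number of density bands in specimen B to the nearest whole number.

Specimen A: adjusted count: 479 − 5 + 14 = 488 density bands.
Specimen A: with 2 density bands per year, 488 / 2 = 244 years.
A: 1122.0 mm over 244 years gives 1122.0 / 244 ≈ 4.598 mm per year.
B spans 1030.0 / 4.598 = 224.01 years; at 2 density bands per year that is 224.01 × 2 ≈ 448 density bands.

448 density bands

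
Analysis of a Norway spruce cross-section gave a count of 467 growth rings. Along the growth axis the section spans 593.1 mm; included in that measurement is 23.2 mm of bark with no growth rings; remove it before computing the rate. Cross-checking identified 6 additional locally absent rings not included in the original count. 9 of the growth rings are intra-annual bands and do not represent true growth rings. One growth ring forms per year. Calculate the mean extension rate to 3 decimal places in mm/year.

1.228 mm/year

Correcting the raw count gives 467 − 9 + 6 = 464 true growth rings.
Removing the 23.2 mm offcut leaves 593.1 − 23.2 = 569.9 mm.
Mean rate = 569.9 mm / 464 years ≈ 1.228 mm/year.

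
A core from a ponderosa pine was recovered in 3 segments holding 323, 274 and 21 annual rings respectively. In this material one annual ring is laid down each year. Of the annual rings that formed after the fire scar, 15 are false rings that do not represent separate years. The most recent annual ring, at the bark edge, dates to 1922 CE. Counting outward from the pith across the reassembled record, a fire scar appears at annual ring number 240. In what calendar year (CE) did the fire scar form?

Total annual rings = 323 + 274 + 21 = 618.
Between annual ring 240 and the bark edge there are 618 − 240 = 378 annual rings.
Excluding 15 false annual rings: 378 − 15 = 363.
1922 − 363 = 1559 CE.

1559 CE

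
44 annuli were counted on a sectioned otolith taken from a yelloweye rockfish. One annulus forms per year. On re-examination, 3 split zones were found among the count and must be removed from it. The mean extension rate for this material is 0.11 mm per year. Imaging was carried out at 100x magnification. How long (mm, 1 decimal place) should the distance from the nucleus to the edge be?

4.5 mm

After corrections the count is 44 − 3 = 41 annuli.
Predicted length = 0.11 mm/year × 41 years = 4.5 mm.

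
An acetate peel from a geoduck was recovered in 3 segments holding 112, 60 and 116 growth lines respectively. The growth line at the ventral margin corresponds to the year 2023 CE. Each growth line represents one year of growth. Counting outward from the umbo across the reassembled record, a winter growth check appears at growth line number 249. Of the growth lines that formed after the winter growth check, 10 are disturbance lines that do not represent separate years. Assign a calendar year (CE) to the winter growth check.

Total growth lines = 112 + 60 + 116 = 288.
Between growth line 249 and the ventral margin there are 288 − 249 = 39 growth lines.
39 − 10 false = 29 true growth lines after the winter growth check.
The growth line at the ventral margin is 2023 CE, so the winter growth check dates to 2023 − 29 = 1994 CE.

1994 CE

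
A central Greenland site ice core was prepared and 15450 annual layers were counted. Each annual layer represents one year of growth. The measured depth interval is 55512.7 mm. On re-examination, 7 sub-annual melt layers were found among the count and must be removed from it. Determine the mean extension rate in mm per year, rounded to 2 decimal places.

After corrections the count is 15450 − 7 = 15443 annual layers.
55512.7 mm over 15443 years gives 55512.7 / 15443 ≈ 3.59 mm per year.

3.59 mm per year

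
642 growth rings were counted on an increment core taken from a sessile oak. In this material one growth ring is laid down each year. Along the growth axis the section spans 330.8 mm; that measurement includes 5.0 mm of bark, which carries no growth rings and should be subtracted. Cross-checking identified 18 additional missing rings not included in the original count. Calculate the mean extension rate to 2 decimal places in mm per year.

Adjusted count: 642 + 18 = 660 growth rings.
Removing the 5.0 mm offcut leaves 330.8 − 5.0 = 325.8 mm.
Mean rate = 325.8 mm / 660 years ≈ 0.49 mm per year.

0.49 mm per year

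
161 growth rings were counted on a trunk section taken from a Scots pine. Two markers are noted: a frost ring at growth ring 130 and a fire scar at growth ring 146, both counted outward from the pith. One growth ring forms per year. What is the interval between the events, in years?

Separation: 146 − 130 = 16 growth rings.
That is 16 years at one growth ring per year.

16 yr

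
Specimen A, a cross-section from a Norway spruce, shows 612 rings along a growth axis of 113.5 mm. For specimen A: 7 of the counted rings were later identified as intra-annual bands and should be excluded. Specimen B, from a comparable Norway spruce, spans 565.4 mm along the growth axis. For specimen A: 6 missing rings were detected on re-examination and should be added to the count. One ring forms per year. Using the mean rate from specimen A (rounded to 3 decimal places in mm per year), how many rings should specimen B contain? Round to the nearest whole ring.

Specimen A: after corrections the count is 612 − 7 + 6 = 611 rings.
A: Extension rate ≈ 113.5 / 611 = 0.186 mm per year.
Specimen B: 565.4 mm / 0.186 mm per year = 3039.78 years ≈ 3040 rings.

3040 rings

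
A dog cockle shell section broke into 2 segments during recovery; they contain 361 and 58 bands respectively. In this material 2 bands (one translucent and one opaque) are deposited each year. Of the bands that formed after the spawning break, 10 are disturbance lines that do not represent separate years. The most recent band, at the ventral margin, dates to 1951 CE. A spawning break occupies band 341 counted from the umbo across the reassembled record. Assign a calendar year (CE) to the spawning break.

1917 CE

Total bands = 361 + 58 = 419.
The spawning break sits at band 341 from the umbo, so 419 − 341 = 78 bands formed after it.
Excluding 10 false bands: 78 − 10 = 68.
With 2 bands per year, 68 / 2 = 34 years.
The band at the ventral margin is 1951 CE, so the spawning break dates to 1951 − 34 = 1917 CE.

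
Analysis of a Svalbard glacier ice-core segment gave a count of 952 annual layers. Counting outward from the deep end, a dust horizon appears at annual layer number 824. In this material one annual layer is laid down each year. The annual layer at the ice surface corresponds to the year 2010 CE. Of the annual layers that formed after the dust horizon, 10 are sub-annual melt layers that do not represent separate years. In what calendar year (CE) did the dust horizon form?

1892 CE

The dust horizon sits at annual layer 824 from the deep end, so 952 − 824 = 128 annual layers formed after it.
128 − 10 false = 118 true annual layers after the dust horizon.
Counting back 118 years from 2010 CE places the dust horizon in 2010 − 118 = 1892 CE.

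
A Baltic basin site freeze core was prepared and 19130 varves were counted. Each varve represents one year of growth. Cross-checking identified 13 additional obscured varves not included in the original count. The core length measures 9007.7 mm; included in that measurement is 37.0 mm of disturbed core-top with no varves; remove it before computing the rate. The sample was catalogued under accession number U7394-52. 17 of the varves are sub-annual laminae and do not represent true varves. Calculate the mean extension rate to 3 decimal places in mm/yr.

After corrections the count is 19130 − 17 + 13 = 19126 varves.
The growth record spans 9007.7 − 37.0 = 8970.7 mm.
Mean rate = 8970.7 mm / 19126 years ≈ 0.469 mm/yr.

0.469 mm/yr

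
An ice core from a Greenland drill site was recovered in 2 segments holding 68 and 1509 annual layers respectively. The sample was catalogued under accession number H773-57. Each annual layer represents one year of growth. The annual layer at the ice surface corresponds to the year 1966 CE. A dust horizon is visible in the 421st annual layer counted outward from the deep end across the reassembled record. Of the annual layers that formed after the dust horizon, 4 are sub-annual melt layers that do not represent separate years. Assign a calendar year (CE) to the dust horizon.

Total annual layers = 68 + 1509 = 1577.
1577 − 421 = 1156 annual layers lie beyond the dust horizon toward the ice surface.
1156 − 4 false = 1152 true annual layers after the dust horizon.
1966 − 1152 = 814 CE.

814 CE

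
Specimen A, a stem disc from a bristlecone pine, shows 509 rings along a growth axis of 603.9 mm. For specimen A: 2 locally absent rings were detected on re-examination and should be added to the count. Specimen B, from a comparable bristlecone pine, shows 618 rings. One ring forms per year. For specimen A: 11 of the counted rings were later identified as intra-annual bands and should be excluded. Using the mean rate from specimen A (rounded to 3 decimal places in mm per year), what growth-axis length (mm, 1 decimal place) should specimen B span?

Specimen A: true ring count = 509 − 11 + 2 = 500.
A: 603.9 mm over 500 years gives 603.9 / 500 ≈ 1.208 mm/yr.
For B, 1.208 mm/year × 618 years = 746.5 mm.

746.5 mm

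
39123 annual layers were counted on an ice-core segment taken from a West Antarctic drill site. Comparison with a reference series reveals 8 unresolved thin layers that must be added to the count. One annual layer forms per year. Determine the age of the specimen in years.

Correcting the raw count gives 39123 + 8 = 39131 true annual layers.
One annual layer per year makes the duration 39131 years.

39131 years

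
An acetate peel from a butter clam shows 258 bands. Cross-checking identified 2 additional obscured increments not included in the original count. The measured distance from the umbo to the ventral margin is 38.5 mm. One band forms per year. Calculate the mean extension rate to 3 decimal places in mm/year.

0.148 mm/year

Adjusted count: 258 + 2 = 260 bands.
38.5 mm over 260 years gives 38.5 / 260 ≈ 0.148 mm/year.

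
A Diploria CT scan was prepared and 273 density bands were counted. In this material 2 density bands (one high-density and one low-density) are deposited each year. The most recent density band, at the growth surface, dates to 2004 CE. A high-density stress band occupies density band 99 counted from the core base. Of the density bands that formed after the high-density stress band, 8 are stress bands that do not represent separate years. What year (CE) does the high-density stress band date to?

Between density band 99 and the growth surface there are 273 − 99 = 174 density bands.
Removing the 8 false density bands leaves 174 − 8 = 166 true density bands beyond the high-density stress band.
With 2 density bands per year, 166 / 2 = 83 years.
The density band at the growth surface is 2004 CE, so the high-density stress band dates to 2004 − 83 = 1921 CE.

1921 CE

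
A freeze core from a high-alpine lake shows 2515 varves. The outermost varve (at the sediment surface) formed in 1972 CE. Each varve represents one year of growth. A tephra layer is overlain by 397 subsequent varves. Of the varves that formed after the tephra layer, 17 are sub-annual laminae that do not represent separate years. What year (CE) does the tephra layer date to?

397 varves post-date the tephra layer.
Excluding 17 false varves: 397 − 17 = 380.
1972 − 380 = 1592 CE.

1592 CE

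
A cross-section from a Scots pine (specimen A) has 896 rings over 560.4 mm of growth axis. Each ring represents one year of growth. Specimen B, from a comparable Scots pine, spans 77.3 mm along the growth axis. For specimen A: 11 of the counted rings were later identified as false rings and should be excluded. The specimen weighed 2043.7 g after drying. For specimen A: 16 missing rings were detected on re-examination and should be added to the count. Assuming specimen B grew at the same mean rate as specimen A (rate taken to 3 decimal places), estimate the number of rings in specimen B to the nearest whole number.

124 rings

Specimen A: adjusted count: 896 − 11 + 16 = 901 rings.
A: Mean rate = 560.4 mm / 901 years ≈ 0.622 mm/yr.
B spans 77.3 / 0.622 = 124.28 years ≈ 124 rings.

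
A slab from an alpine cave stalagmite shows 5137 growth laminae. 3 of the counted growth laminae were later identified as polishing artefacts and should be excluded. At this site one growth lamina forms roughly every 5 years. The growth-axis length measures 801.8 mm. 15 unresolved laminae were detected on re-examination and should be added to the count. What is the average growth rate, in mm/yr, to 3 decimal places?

True growth lamina count = 5137 − 3 + 15 = 5149.
5149 growth laminae at 5 years each span 5149 × 5 = 25745 years.
Extension rate ≈ 801.8 / 25745 = 0.031 mm/yr.

0.031 mm/yr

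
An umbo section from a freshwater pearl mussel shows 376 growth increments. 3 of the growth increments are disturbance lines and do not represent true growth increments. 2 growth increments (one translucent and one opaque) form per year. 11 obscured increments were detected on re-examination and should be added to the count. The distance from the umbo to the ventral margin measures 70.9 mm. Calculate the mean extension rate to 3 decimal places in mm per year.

Adjusted count: 376 − 3 + 11 = 384 growth increments.
384 growth increments at 2 per year is 384 / 2 = 192 years.
Extension rate ≈ 70.9 / 192 = 0.369 mm per year.

0.369 mm per year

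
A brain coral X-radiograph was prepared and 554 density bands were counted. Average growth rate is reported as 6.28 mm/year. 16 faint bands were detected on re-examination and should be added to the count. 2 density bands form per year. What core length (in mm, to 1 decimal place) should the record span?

1789.8 mm

Adjusted count: 554 + 16 = 570 density bands.
570 density bands at 2 per year is 570 / 2 = 285 years.
Length ≈ 6.28 × 285 = 1789.8 mm.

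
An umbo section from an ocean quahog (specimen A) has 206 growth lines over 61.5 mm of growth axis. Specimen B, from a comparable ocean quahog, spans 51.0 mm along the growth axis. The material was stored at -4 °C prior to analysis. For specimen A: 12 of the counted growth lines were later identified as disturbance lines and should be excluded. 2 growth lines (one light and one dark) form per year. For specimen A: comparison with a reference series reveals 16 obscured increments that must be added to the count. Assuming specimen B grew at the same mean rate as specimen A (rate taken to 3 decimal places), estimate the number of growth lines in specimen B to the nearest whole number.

174 growth lines

Specimen A: after corrections the count is 206 − 12 + 16 = 210 growth lines.
Specimen A: 210 growth lines at 2 per year is 210 / 2 = 105 years.
A: Mean rate = 61.5 mm / 105 years ≈ 0.586 mm/year.
B spans 51.0 / 0.586 = 87.03 years; at 2 growth lines per year that is 87.03 × 2 ≈ 174 growth lines.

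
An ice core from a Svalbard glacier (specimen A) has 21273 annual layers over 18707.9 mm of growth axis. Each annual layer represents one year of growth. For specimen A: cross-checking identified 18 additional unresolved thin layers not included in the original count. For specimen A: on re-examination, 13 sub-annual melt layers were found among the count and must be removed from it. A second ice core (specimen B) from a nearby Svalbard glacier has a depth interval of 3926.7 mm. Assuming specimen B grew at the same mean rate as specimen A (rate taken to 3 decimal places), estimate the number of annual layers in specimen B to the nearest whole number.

4467 annual layers

Specimen A: correcting the raw count gives 21273 − 13 + 18 = 21278 true annual layers.
A: 18707.9 mm over 21278 years gives 18707.9 / 21278 ≈ 0.879 mm/year.
For B, 3926.7 / 0.879 = 4467.24 years ≈ 4467 annual layers.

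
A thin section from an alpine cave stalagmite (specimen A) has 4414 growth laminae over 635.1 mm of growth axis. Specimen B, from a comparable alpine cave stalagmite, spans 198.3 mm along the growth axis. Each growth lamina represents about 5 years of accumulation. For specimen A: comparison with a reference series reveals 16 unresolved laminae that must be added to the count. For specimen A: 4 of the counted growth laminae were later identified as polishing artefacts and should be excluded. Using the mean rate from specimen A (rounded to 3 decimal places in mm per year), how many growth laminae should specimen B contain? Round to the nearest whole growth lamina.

Specimen A: after corrections the count is 4414 − 4 + 16 = 4426 growth laminae.
Specimen A: at 5 years per growth lamina, 4426 × 5 = 22130 years.
A: Extension rate ≈ 635.1 / 22130 = 0.029 mm/yr.
B spans 198.3 / 0.029 = 6837.93 years; at 5 years per growth lamina that is 6837.93 / 5 ≈ 1368 growth laminae.

1368 growth laminae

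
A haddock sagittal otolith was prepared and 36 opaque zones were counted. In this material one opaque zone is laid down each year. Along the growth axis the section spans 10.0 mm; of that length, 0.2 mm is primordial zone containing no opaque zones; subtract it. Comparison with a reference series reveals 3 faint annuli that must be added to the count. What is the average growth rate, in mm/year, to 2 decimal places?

0.25 mm/year

After corrections the count is 36 + 3 = 39 opaque zones.
Net length = 10.0 − 0.2 = 9.8 mm.
Extension rate ≈ 9.8 / 39 = 0.25 mm/year.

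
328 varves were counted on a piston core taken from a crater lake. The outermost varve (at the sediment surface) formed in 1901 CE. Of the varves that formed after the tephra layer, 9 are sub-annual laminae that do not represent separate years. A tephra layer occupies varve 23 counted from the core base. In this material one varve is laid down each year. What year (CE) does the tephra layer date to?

1605 CE

The tephra layer sits at varve 23 from the core base, so 328 − 23 = 305 varves formed after it.
305 − 9 false = 296 true varves after the tephra layer.
The varve at the sediment surface is 1901 CE, so the tephra layer dates to 1901 − 296 = 1605 CE.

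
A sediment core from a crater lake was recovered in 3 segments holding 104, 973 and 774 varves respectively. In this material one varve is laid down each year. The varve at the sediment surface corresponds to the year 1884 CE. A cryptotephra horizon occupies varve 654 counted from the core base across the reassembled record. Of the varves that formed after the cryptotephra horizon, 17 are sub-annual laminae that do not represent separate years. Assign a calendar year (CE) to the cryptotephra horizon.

704 CE

Total varves = 104 + 973 + 774 = 1851.
1851 − 654 = 1197 varves lie beyond the cryptotephra horizon toward the sediment surface.
1197 − 17 false = 1180 true varves after the cryptotephra horizon.
Counting back 1180 years from 1884 CE places the cryptotephra horizon in 1884 − 1180 = 704 CE.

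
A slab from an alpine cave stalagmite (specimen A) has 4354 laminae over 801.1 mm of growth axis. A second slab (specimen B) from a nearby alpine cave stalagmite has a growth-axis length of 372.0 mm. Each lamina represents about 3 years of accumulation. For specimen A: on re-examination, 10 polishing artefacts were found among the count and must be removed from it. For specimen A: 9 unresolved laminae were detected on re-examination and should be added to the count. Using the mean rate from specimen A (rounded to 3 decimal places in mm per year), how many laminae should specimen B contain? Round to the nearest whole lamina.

Specimen A: adjusted count: 4354 − 10 + 9 = 4353 laminae.
Specimen A: at 3 years per lamina, 4353 × 3 = 13059 years.
A: Extension rate ≈ 801.1 / 13059 = 0.061 mm/yr.
Specimen B: 372.0 mm / 0.061 mm per year = 6098.36 years; at 3 years per lamina that is 6098.36 / 3 ≈ 2033 laminae.

2033 laminae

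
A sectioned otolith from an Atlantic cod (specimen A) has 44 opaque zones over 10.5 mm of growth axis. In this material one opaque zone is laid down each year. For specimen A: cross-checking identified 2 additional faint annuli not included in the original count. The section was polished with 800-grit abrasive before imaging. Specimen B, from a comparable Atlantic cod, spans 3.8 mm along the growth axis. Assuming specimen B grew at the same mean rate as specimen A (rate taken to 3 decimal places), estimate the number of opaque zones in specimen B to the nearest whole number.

17 opaque zones

Specimen A: true opaque zone count = 44 + 2 = 46.
A: Mean rate = 10.5 mm / 46 years ≈ 0.228 mm/yr.
B spans 3.8 / 0.228 = 16.67 years ≈ 17 opaque zones.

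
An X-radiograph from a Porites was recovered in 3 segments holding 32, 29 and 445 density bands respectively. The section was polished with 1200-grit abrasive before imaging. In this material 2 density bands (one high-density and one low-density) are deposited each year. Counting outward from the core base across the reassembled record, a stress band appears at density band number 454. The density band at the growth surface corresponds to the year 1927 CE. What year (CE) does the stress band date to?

1901 CE

Total density bands = 32 + 29 + 445 = 506.
The stress band sits at density band 454 from the core base, so 506 − 454 = 52 density bands formed after it.
With 2 density bands per year, 52 / 2 = 26 years.
The density band at the growth surface is 1927 CE, so the stress band dates to 1927 − 26 = 1901 CE.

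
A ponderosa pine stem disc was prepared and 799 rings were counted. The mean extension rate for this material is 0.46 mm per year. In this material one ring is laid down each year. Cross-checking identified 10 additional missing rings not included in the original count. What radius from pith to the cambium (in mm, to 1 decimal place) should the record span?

After corrections the count is 799 + 10 = 809 rings.
809 years at 0.46 mm/year gives 0.46 × 809 = 372.1 mm.

372.1 mm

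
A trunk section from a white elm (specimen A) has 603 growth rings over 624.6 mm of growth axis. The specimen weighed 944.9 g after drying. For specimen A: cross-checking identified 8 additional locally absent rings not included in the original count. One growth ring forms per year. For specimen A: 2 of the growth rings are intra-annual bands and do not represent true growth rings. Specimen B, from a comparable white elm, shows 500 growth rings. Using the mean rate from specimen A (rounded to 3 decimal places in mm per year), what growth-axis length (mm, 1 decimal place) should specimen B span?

513.0 mm

Specimen A: correcting the raw count gives 603 − 2 + 8 = 609 true growth rings.
A: 624.6 mm over 609 years gives 624.6 / 609 ≈ 1.026 mm per year.
For B, 1.026 mm/year × 500 years = 513.0 mm.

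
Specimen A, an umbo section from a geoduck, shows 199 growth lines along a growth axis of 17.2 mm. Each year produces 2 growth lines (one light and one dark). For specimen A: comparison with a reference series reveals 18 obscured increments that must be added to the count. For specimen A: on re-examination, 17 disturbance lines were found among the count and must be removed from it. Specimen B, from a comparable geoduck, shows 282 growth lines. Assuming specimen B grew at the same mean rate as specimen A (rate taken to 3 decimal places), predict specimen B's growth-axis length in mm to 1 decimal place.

Specimen A: correcting the raw count gives 199 − 17 + 18 = 200 true growth lines.
Specimen A: 200 growth lines at 2 per year is 200 / 2 = 100 years.
A: Extension rate ≈ 17.2 / 100 = 0.172 mm per year.
Specimen B: with 2 growth lines per year, 282 / 2 = 141 years. B's length ≈ 0.172 × 141 = 24.3 mm.

24.3 mm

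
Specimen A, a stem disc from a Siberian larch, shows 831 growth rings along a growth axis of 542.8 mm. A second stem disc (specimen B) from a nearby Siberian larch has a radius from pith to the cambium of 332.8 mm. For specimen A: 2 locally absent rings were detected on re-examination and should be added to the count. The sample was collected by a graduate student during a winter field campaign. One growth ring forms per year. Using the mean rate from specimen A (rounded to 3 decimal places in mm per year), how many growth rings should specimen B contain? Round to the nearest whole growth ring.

510 growth rings

Specimen A: adjusted count: 831 + 2 = 833 growth rings.
A: 542.8 mm over 833 years gives 542.8 / 833 ≈ 0.652 mm per year.
Specimen B: 332.8 mm / 0.652 mm per year = 510.43 years ≈ 510 growth rings.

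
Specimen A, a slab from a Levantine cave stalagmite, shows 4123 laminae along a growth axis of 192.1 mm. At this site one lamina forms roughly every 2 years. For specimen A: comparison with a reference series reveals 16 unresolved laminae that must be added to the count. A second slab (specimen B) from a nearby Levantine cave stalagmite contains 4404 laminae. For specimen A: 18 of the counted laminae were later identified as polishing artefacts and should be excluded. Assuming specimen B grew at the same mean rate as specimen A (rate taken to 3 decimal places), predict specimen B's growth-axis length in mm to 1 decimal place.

202.6 mm

Specimen A: after corrections the count is 4123 − 18 + 16 = 4121 laminae.
Specimen A: 4121 laminae at 2 years each span 4121 × 2 = 8242 years.
A: 192.1 mm over 8242 years gives 192.1 / 8242 ≈ 0.023 mm/year.
Specimen B: 4404 laminae at 2 years each span 4404 × 2 = 8808 years. For B, 0.023 mm/year × 8808 years = 202.6 mm.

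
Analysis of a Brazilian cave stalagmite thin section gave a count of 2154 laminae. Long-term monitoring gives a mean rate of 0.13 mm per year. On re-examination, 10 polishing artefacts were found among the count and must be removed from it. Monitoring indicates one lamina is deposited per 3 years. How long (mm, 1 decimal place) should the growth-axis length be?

836.2 mm

After corrections the count is 2154 − 10 = 2144 laminae.
At 3 years per lamina, 2144 × 3 = 6432 years.
Predicted length = 0.13 mm/year × 6432 years = 836.2 mm.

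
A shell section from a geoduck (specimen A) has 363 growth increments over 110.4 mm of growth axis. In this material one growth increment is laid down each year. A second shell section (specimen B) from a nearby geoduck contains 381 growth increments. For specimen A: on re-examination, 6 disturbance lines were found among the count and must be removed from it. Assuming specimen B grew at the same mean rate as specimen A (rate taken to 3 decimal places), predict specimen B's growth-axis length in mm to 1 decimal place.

117.7 mm

Specimen A: after corrections the count is 363 − 6 = 357 growth increments.
A: Mean rate = 110.4 mm / 357 years ≈ 0.309 mm per year.
B's length ≈ 0.309 × 381 = 117.7 mm.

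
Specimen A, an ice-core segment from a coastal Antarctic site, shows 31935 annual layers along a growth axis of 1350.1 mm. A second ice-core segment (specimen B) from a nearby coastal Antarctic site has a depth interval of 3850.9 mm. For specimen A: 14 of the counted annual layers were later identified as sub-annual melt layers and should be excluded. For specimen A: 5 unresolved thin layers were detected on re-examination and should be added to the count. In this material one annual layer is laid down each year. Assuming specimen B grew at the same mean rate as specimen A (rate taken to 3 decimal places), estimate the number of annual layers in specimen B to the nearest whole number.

Specimen A: correcting the raw count gives 31935 − 14 + 5 = 31926 true annual layers.
A: 1350.1 mm over 31926 years gives 1350.1 / 31926 ≈ 0.042 mm/yr.
B spans 3850.9 / 0.042 = 91688.10 years ≈ 91688 annual layers.

91688 annual layers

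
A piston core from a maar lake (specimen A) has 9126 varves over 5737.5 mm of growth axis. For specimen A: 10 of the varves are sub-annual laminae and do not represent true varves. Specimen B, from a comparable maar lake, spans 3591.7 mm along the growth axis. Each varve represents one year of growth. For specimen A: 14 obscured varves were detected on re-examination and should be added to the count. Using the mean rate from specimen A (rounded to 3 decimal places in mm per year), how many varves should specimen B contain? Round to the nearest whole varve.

Specimen A: adjusted count: 9126 − 10 + 14 = 9130 varves.
A: Mean rate = 5737.5 mm / 9130 years ≈ 0.628 mm per year.
B spans 3591.7 / 0.628 = 5719.27 years ≈ 5719 varves.

5719 varves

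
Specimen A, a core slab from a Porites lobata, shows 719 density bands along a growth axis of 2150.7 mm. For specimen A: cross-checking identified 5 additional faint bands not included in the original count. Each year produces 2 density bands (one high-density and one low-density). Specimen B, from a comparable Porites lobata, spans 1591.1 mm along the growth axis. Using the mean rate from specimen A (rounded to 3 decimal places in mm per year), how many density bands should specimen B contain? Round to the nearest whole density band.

536 density bands

Specimen A: correcting the raw count gives 719 + 5 = 724 true density bands.
Specimen A: dividing by 2 density bands per year: 724 / 2 = 362 years.
A: Extension rate ≈ 2150.7 / 362 = 5.941 mm/yr.
B spans 1591.1 / 5.941 = 267.82 years; at 2 density bands per year that is 267.82 × 2 ≈ 536 density bands.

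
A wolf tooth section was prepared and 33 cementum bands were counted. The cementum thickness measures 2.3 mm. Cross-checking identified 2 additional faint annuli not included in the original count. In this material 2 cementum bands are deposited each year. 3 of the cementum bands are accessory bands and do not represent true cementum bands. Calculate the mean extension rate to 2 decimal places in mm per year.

0.14 mm per year

True cementum band count = 33 − 3 + 2 = 32.
32 cementum bands at 2 per year is 32 / 2 = 16 years.
2.3 mm over 16 years gives 2.3 / 16 ≈ 0.14 mm per year.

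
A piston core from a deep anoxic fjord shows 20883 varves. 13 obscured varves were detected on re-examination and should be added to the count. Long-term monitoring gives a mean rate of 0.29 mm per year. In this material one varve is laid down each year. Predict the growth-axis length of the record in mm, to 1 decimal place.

Correcting the raw count gives 20883 + 13 = 20896 true varves.
20896 years at 0.29 mm/year gives 0.29 × 20896 = 6059.8 mm.

6059.8 mm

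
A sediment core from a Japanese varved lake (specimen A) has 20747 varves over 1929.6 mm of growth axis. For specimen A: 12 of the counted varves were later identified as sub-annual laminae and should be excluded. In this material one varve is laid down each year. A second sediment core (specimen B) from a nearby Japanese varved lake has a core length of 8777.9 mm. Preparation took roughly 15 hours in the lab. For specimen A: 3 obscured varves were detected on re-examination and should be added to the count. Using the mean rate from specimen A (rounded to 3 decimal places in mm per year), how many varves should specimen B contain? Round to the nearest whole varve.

Specimen A: adjusted count: 20747 − 12 + 3 = 20738 varves.
A: 1929.6 mm over 20738 years gives 1929.6 / 20738 ≈ 0.093 mm/year.
For B, 8777.9 / 0.093 = 94386.02 years ≈ 94386 varves.

94386 varves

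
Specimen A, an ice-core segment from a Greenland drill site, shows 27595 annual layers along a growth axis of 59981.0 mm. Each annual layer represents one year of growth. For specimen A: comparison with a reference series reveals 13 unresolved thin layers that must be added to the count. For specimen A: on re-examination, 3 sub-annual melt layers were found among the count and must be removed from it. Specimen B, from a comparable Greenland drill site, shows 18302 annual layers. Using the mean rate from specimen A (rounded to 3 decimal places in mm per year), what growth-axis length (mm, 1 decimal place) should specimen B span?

39770.2 mm

Specimen A: true annual layer count = 27595 − 3 + 13 = 27605.
A: Extension rate ≈ 59981.0 / 27605 = 2.173 mm/year.
For B, 2.173 mm/year × 18302 years = 39770.2 mm.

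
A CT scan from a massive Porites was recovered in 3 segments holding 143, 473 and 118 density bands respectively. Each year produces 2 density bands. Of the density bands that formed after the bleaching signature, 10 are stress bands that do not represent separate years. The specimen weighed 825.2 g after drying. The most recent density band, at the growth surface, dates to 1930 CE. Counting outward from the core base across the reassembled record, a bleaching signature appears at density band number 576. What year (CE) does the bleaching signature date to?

Total density bands = 143 + 473 + 118 = 734.
734 − 576 = 158 density bands lie beyond the bleaching signature toward the growth surface.
158 − 10 false = 148 true density bands after the bleaching signature.
Dividing by 2 density bands per year: 148 / 2 = 74 years.
Counting back 74 years from 1930 CE places the bleaching signature in 1930 − 74 = 1856 CE.

1856 CE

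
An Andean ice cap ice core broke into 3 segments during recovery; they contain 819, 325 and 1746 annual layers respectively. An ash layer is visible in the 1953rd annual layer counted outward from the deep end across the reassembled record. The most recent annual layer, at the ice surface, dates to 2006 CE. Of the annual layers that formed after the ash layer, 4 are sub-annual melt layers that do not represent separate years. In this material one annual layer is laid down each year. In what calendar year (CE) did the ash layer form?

1073 CE

Total annual layers = 819 + 325 + 1746 = 2890.
The ash layer sits at annual layer 1953 from the deep end, so 2890 − 1953 = 937 annual layers formed after it.
937 − 4 false = 933 true annual layers after the ash layer.
The annual layer at the ice surface is 2006 CE, so the ash layer dates to 2006 − 933 = 1073 CE.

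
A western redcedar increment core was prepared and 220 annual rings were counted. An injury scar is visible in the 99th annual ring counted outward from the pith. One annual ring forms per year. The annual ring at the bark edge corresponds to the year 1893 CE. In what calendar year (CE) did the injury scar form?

The injury scar sits at annual ring 99 from the pith, so 220 − 99 = 121 annual rings formed after it.
1893 − 121 = 1772 CE.

1772 CE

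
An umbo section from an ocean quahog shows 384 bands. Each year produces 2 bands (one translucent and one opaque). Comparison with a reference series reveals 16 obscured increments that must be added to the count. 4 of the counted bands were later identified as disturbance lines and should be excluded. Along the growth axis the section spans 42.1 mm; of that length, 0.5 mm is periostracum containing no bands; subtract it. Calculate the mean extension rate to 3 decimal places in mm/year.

0.210 mm/year

True band count = 384 − 4 + 16 = 396.
396 bands at 2 per year is 396 / 2 = 198 years.
The growth record spans 42.1 − 0.5 = 41.6 mm.
Mean rate = 41.6 mm / 198 years ≈ 0.210 mm/year.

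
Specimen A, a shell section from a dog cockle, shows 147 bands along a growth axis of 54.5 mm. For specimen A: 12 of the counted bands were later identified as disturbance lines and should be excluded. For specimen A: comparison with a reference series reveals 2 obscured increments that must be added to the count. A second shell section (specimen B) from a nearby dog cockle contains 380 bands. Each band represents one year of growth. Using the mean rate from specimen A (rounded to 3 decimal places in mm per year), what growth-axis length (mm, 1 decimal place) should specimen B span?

Specimen A: adjusted count: 147 − 12 + 2 = 137 bands.
A: Extension rate ≈ 54.5 / 137 = 0.398 mm per year.
B's length ≈ 0.398 × 380 = 151.2 mm.

151.2 mm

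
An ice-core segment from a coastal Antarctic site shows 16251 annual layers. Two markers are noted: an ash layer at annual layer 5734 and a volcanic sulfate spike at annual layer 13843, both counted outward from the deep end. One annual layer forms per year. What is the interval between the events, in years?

8109 years

The two markers are separated by 13843 − 5734 = 8109 annual layers.
One annual layer per year makes the interval 8109 years.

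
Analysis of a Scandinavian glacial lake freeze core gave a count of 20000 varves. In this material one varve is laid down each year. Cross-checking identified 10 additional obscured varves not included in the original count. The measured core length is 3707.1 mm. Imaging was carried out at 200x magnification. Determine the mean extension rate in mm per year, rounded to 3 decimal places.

Adjusted count: 20000 + 10 = 20010 varves.
Mean rate = 3707.1 mm / 20010 years ≈ 0.185 mm per year.

0.185 mm per year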